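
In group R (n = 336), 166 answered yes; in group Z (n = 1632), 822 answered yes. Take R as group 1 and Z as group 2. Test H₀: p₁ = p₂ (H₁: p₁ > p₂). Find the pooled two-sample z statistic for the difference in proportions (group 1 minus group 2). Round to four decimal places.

z = -0.3215

p̂₁ = 166/336 = 0.4940476, p̂₂ = 822/1632 = 0.5036765.
Pooled p̂ = (166+822)/(336+1632) = 988/1968 = 0.5020325.
SE = √(0.249996 × 0.00358894) = 0.0299536.
z = (0.4940476 − 0.5036765)/0.0299536 = -0.0096289/0.0299536 = -0.3215.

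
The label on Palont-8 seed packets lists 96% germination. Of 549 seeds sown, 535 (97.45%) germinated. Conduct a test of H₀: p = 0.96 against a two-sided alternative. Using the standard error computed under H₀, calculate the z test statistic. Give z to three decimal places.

z = 1.734

p̂ = 535/549 = 0.97450.
Standard error under H₀: √(0.96×0.04/549) = 0.00836.
z = (0.97450 − 0.96)/0.00836 = 0.01450/0.00836 = 1.734.
p-value = 2·P(Z > 1.734) ≈ 0.0830.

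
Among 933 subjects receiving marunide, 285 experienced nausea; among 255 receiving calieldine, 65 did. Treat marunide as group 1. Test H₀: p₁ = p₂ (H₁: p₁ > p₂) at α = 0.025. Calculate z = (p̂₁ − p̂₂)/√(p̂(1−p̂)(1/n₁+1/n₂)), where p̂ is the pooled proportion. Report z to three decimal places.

p̂₁ = 285/933 = 0.30547, p̂₂ = 65/255 = 0.25490.
Pooled p̂ = (285+65)/(933+255) = 350/1188 = 0.29461.
SE = √(p̂(1−p̂)(1/n₁+1/n₂)) = √(0.29461·0.70539·0.00499338) = √(0.0010377) = 0.03221.
z = (0.30547 − 0.25490)/0.03221 = 0.05057/0.03221 = 1.570.
p-value = P(Z > 1.570) ≈ 0.0582; since p > α = 0.025, fail to reject H₀.

z = 1.570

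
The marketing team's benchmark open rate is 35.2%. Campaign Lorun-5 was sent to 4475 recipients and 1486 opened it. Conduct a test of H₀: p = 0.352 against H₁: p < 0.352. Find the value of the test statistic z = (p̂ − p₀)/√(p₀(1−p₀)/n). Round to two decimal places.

p̂ = 1486/4475 = 0.33207.
Under H₀, SE = √(0.352·0.648/4475) = √(5.09712e-05) = 0.00714.
z = (0.33207 − 0.352)/0.00714 = -0.01993/0.00714 = -2.79.
p-value = P(Z < -2.792) ≈ 0.0026.

z = -2.79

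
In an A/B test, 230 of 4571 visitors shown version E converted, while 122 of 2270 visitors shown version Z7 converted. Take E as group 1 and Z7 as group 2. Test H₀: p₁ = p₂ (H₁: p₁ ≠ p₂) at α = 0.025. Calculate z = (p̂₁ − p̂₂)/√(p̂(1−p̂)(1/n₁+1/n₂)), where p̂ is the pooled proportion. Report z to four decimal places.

p̂₁ = 230/4571 = 0.0503172, p̂₂ = 122/2270 = 0.0537445.
Pooled p̂ = (230+122)/(4571+2270) = 352/6841 = 0.0514545.
SE = √(p̂(1−p̂)(1/n₁+1/n₂)) = √(0.0514545·0.9485455·0.000659299) = √(3.21783e-05) = 0.0056726.
z = (0.0503172 − 0.0537445)/0.0056726 = -0.0034273/0.0056726 = -0.6042.
p-value = 2·P(Z > 0.604) ≈ 0.5457. With α = 0.025, fail to reject H₀.

z = -0.6042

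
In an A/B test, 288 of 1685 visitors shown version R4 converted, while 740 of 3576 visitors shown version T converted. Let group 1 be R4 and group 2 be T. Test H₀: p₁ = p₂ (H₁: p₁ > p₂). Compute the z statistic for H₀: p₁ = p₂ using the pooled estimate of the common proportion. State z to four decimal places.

z = -3.0740

p̂₁ = 288/1685 ≈ 0.170920, p̂₂ = 740/3576 ≈ 0.206935.
Pooled p̂ = (288+740)/(1685+3576) = 1028/5261 = 0.195400.
SE = √(p̂(1−p̂)(1/n₁+1/n₂)) = √(0.195400·0.804600·0.000873114) = √(0.00013727) = 0.011716.
z = (0.170920 − 0.206935)/0.011716 = -0.036015/0.011716 = -3.0740.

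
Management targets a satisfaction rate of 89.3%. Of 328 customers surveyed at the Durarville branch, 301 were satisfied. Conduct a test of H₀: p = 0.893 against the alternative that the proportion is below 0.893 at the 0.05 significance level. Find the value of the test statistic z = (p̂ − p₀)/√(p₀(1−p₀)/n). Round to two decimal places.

z = 1.45

p̂ = 301/328 ≈ 0.91768.
Under H₀, SE = √(0.893·0.107/328) = √(0.000291314) = 0.01707.
z = (0.91768 − 0.893)/0.01707 = 0.02468/0.01707 = 1.45.
p-value = P(Z < 1.446) ≈ 0.9259, so at α = 0.05 we fail to reject H₀.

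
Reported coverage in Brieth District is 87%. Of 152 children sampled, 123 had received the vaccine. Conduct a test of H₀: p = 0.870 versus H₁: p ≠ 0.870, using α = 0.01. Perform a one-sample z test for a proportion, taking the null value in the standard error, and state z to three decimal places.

z = -2.229

p̂ = 123/152 = 0.8092105.
Standard error under H₀: √(0.87×0.13/152) = 0.0272778.
z = (0.8092105 − 0.87)/0.0272778 = -0.0607895/0.0272778 = -2.229.
p-value = 2·P(Z > 2.229) ≈ 0.0258. With α = 0.01, fail to reject H₀.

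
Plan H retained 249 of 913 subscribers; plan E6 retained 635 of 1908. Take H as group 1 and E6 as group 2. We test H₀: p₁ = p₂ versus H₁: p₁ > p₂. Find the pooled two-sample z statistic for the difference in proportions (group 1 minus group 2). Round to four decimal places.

z = -3.2187

p̂₁ = 249/913 ≈ 0.2727273, p̂₂ = 635/1908 ≈ 0.3328092.
Pooled p̂ = (249+635)/(913+1908) = 884/2821 = 0.3133641.
SE = √(p̂(1−p̂)(1/n₁+1/n₂)) = √(0.3133641·0.6866359·0.0016194) = √(0.000348441) = 0.0186666.
z = (0.2727273 − 0.3328092)/0.0186666 = -0.0600819/0.0186666 = -3.2187.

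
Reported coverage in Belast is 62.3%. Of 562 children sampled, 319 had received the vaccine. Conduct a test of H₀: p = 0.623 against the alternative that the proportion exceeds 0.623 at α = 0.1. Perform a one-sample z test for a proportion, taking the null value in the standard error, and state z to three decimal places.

z = -2.709

p̂ = 319/562 = 0.56762.
Standard error under H₀: √(0.623×0.377/562) = 0.02044.
z = (0.56762 − 0.623)/0.02044 = -0.05538/0.02044 = -2.709.
p-value = P(Z > -2.709) ≈ 0.9966; since p > α = 0.1, fail to reject H₀.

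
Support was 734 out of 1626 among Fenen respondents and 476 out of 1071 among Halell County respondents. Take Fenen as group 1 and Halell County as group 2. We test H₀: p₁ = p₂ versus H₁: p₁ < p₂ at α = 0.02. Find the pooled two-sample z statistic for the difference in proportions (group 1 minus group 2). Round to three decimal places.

z = 0.356

p̂₁ = 734/1626 ≈ 0.45141, p̂₂ = 476/1071 ≈ 0.44444.
Pooled p̂ = (734+476)/(1626+1071) = 1210/2697 = 0.44865.
SE = √(0.247363 × 0.00154871) = 0.01957.
z = (0.45141 − 0.44444)/0.01957 = 0.00697/0.01957 = 0.356.
p-value = P(Z < 0.356) ≈ 0.6391. With α = 0.02, fail to reject H₀.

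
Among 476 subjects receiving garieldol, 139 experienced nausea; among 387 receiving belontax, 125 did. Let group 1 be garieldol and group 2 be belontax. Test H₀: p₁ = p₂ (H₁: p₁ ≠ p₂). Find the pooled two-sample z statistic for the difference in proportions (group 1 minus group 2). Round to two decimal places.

z = -0.98

p̂₁ = 139/476 ≈ 0.2920, p̂₂ = 125/387 ≈ 0.3230.
Pooled p̂ = (139+125)/(476+387) = 264/863 = 0.3059.
SE = √(0.212329 × 0.00468482) = 0.0315.
z = (0.2920 − 0.3230)/0.0315 = -0.0310/0.0315 = -0.98.
p-value = 2·P(Z > 0.982) ≈ 0.3260.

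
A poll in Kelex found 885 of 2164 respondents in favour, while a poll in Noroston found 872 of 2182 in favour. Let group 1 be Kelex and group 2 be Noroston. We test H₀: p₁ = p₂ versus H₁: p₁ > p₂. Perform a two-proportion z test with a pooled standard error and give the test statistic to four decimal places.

p̂₁ = 885/2164 ≈ 0.408965, p̂₂ = 872/2182 ≈ 0.399633.
Pooled p̂ = (885+872)/(2164+2182) = 1757/4346 = 0.404280.
SE = √(p̂(1−p̂)(1/n₁+1/n₂)) = √(0.404280·0.595720·0.000920402) = √(0.000221668) = 0.014889.
z = (0.408965 − 0.399633)/0.014889 = 0.009332/0.014889 = 0.6268.

z = 0.6268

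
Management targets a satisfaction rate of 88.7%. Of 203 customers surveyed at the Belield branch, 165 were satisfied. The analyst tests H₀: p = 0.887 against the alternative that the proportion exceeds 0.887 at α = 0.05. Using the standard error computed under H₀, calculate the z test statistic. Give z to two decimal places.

z = -3.34

p̂ = 165/203 = 0.8128.
Under H₀, SE = √(0.887·0.113/203) = √(0.000493749) = 0.0222.
z = (0.8128 − 0.887)/0.0222 = -0.0742/0.0222 = -3.34.
p-value = P(Z > -3.339) ≈ 0.9996; since p > α = 0.05, fail to reject H₀.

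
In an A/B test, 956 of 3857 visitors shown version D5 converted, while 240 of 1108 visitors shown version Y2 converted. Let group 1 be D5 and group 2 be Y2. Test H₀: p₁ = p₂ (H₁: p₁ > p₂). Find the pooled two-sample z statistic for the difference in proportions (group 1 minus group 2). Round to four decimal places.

p̂₁ = 956/3857 ≈ 0.247861, p̂₂ = 240/1108 ≈ 0.216606.
Pooled p̂ = (956+240)/(3857+1108) = 1196/4965 = 0.240886.
SE = √(0.18286 × 0.0011618) = 0.014576.
z = (0.247861 − 0.216606)/0.014576 = 0.031255/0.014576 = 2.1443.

z = 2.1443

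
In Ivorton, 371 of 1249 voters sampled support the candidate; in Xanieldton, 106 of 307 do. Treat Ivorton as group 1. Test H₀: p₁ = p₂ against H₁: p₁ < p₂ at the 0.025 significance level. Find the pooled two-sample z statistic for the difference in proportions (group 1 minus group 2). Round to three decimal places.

z = -1.642

p̂₁ = 371/1249 = 0.29704, p̂₂ = 106/307 = 0.34528.
Pooled p̂ = (371+106)/(1249+307) = 477/1556 = 0.30656.
SE = √(p̂(1−p̂)(1/n₁+1/n₂)) = √(0.30656·0.69344·0.00405797) = √(0.00086264) = 0.02937.
z = (0.29704 − 0.34528)/0.02937 = -0.04824/0.02937 = -1.642.
p-value = P(Z < -1.642) ≈ 0.0503; since p > α = 0.025, fail to reject H₀.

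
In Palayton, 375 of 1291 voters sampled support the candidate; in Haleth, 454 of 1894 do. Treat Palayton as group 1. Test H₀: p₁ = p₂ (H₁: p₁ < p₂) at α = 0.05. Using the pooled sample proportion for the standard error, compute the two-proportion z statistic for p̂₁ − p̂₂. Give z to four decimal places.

z = 3.2058

p̂₁ = 375/1291 = 0.2904725, p̂₂ = 454/1894 = 0.2397043.
Pooled p̂ = (375+454)/(1291+1894) = 829/3185 = 0.2602826.
SE = √(0.192536 × 0.00130258) = 0.0158364.
z = (0.2904725 − 0.2397043)/0.0158364 = 0.0507682/0.0158364 = 3.2058.
p-value = P(Z < 3.206) ≈ 0.9993; since p > α = 0.05, fail to reject H₀.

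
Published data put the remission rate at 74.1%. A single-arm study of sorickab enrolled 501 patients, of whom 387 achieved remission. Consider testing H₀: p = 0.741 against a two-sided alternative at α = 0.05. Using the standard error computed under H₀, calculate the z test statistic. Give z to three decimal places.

p̂ = 387/501 ≈ 0.772455.
Standard error under H₀: √(0.741×0.259/501) = 0.019572.
z = (0.772455 − 0.741)/0.019572 = 0.031455/0.019572 = 1.607.
p-value = 2·P(Z > 1.607) ≈ 0.1080; since p > α = 0.05, fail to reject H₀.

z = 1.607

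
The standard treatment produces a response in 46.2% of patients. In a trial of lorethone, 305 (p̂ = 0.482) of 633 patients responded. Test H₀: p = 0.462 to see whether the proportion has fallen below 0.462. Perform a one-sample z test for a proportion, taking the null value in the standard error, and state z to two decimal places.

p̂ = 305/633 = 0.4818.
Standard error under H₀: √(0.462×0.538/633) = 0.0198.
z = (0.4818 − 0.462)/0.0198 = 0.0198/0.0198 = 1.00.

z = 1.00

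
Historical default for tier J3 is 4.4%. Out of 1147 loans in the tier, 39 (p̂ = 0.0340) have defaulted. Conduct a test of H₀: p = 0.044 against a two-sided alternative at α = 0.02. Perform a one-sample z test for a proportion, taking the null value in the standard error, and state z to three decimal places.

p̂ = 39/1147 = 0.034002.
Under H₀, SE = √(0.044·0.956/1147) = √(3.66731e-05) = 0.006056.
z = (0.034002 − 0.044)/0.006056 = -0.009998/0.006056 = -1.651.
Two-sided p-value ≈ 2·Φ(−1.651) = 0.0987. With α = 0.02, fail to reject H₀.

z = -1.651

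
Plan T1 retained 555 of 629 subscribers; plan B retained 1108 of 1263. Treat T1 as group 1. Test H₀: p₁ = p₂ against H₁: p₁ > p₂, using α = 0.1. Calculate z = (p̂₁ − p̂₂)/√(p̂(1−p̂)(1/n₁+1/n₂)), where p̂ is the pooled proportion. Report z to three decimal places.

p̂₁ = 555/629 = 0.882353, p̂₂ = 1108/1263 = 0.877276.
Pooled p̂ = (555+1108)/(629+1263) = 1663/1892 = 0.878964.
SE = √(p̂(1−p̂)(1/n₁+1/n₂)) = √(0.878964·0.121036·0.00238159) = √(0.000253368) = 0.015918.
z = (0.882353 − 0.877276)/0.015918 = 0.005077/0.015918 = 0.319.
p-value = P(Z > 0.319) ≈ 0.3749. With α = 0.1, fail to reject H₀.

z = 0.319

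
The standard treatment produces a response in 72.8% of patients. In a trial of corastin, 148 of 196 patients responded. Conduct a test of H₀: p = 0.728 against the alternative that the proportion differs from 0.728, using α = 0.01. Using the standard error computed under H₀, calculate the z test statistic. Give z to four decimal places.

z = 0.8527

p̂ = 148/196 ≈ 0.755102.
Standard error under H₀: √(0.728×0.272/196) = 0.031785.
z = (0.755102 − 0.728)/0.031785 = 0.027102/0.031785 = 0.8527.
Two-sided p-value ≈ 2·Φ(−0.853) = 0.3938, so at α = 0.01 we fail to reject H₀.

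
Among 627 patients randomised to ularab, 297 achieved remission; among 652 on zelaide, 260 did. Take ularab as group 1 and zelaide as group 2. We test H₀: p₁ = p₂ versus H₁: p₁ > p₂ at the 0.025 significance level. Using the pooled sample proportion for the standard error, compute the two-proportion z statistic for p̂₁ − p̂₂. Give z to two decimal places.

p̂₁ = 297/627 ≈ 0.4737, p̂₂ = 260/652 ≈ 0.3988.
Pooled p̂ = (297+260)/(627+652) = 557/1279 = 0.4355.
SE = √(p̂(1−p̂)(1/n₁+1/n₂)) = √(0.4355·0.5645·0.00312864) = √(0.000769142) = 0.0277.
z = (0.4737 − 0.3988)/0.0277 = 0.0749/0.0277 = 2.70.
p-value = P(Z > 2.701) ≈ 0.0035. With α = 0.025, reject H₀.

z = 2.70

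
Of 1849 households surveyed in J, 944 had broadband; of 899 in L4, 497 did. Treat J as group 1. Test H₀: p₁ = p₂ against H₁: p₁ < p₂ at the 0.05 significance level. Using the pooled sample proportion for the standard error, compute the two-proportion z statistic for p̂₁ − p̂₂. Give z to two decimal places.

p̂₁ = 944/1849 ≈ 0.5105, p̂₂ = 497/899 ≈ 0.5528.
Pooled p̂ = (944+497)/(1849+899) = 1441/2748 = 0.5244.
SE = √(0.249406 × 0.00165318) = 0.0203.
z = (0.5105 − 0.5528)/0.0203 = -0.0423/0.0203 = -2.08.
p-value = P(Z < -2.083) ≈ 0.0186. With α = 0.05, reject H₀.

z = -2.08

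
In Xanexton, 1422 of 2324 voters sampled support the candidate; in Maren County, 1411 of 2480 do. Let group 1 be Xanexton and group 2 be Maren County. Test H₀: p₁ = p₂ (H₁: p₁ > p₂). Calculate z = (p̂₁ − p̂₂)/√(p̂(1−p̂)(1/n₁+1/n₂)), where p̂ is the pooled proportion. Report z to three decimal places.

z = 3.023

p̂₁ = 1422/2324 = 0.61188, p̂₂ = 1411/2480 = 0.56895.
Pooled p̂ = (1422+1411)/(2324+2480) = 2833/4804 = 0.58972.
SE = √(0.241951 × 0.000833518) = 0.01420.
z = (0.61188 − 0.56895)/0.01420 = 0.04293/0.01420 = 3.023.
p-value = P(Z > 3.023) ≈ 0.0013.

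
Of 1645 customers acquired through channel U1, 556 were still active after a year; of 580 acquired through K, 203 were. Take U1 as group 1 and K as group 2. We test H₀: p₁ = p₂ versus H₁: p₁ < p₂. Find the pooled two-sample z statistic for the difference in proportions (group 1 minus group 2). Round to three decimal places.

p̂₁ = 556/1645 ≈ 0.337994, p̂₂ = 203/580 ≈ 0.350000.
Pooled p̂ = (556+203)/(1645+580) = 759/2225 = 0.341124.
SE = √(p̂(1−p̂)(1/n₁+1/n₂)) = √(0.341124·0.658876·0.00233204) = √(0.000524145) = 0.022894.
z = (0.337994 − 0.350000)/0.022894 = -0.012006/0.022894 = -0.524.
p-value = P(Z < -0.524) ≈ 0.3000.

z = -0.524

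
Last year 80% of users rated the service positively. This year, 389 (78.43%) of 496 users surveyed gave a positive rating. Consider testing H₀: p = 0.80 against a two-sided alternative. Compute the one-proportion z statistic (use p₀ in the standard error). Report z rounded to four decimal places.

z = -0.8756

p̂ = 389/496 = 0.784274.
Under H₀, SE = √(0.8·0.2/496) = √(0.000322581) = 0.017961.
z = (0.784274 − 0.8)/0.017961 = -0.015726/0.017961 = -0.8756.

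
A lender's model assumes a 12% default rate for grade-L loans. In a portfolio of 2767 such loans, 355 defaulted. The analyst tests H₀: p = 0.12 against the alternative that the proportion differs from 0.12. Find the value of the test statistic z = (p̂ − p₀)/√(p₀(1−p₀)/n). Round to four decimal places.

z = 1.3432

p̂ = 355/2767 = 0.128298.
SE = √(p₀(1−p₀)/n) = √(0.1056/2767) = 0.006178.
z = (0.128298 − 0.12)/0.006178 = 0.008298/0.006178 = 1.3432.
p-value = 2·P(Z > 1.343) ≈ 0.1792.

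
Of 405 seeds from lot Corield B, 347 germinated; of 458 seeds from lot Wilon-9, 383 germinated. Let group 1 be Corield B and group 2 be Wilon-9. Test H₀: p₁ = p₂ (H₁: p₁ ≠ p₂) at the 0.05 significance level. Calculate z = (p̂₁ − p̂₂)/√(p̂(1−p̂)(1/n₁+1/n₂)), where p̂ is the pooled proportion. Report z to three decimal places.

p̂₁ = 347/405 = 0.85679, p̂₂ = 383/458 = 0.83624.
Pooled p̂ = (347+383)/(405+458) = 730/863 = 0.84589.
SE = √(p̂(1−p̂)(1/n₁+1/n₂)) = √(0.84589·0.15411·0.00465254) = √(0.000606517) = 0.02463.
z = (0.85679 − 0.83624)/0.02463 = 0.02055/0.02463 = 0.834.
Two-sided p-value ≈ 2·Φ(−0.834) = 0.4041. With α = 0.05, fail to reject H₀.

z = 0.834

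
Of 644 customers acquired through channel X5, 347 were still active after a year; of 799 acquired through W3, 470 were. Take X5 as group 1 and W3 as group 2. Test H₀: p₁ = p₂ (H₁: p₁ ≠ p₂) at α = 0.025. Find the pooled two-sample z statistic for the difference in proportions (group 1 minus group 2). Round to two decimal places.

p̂₁ = 347/644 ≈ 0.53882, p̂₂ = 470/799 ≈ 0.58824.
Pooled p̂ = (347+470)/(644+799) = 817/1443 = 0.56618.
SE = √(p̂(1−p̂)(1/n₁+1/n₂)) = √(0.56618·0.43382·0.00280436) = √(0.000688807) = 0.02625.
z = (0.53882 − 0.58824)/0.02625 = -0.04942/0.02625 = -1.88.
Two-sided p-value ≈ 2·Φ(−1.883) = 0.0597, so at α = 0.025 we fail to reject H₀.

z = -1.88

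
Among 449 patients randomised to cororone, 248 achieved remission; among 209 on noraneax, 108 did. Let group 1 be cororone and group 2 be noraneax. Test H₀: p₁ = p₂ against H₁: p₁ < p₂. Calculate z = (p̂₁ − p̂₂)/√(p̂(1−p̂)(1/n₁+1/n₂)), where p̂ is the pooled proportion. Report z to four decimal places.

p̂₁ = 248/449 ≈ 0.552339, p̂₂ = 108/209 ≈ 0.516746.
Pooled p̂ = (248+108)/(449+209) = 356/658 = 0.541033.
SE = √(p̂(1−p̂)(1/n₁+1/n₂)) = √(0.541033·0.458967·0.00701186) = √(0.00174116) = 0.041727.
z = (0.552339 − 0.516746)/0.041727 = 0.035593/0.041727 = 0.8530.
p-value = P(Z < 0.853) ≈ 0.8032.

z = 0.8530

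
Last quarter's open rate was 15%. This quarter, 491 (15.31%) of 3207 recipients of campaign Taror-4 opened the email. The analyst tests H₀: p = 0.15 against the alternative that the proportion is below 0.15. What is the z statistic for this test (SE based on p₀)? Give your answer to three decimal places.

p̂ = 491/3207 ≈ 0.153103.
SE = √(p₀(1−p₀)/n) = √(0.1275/3207) = 0.006305.
z = (0.153103 − 0.15)/0.006305 = 0.003103/0.006305 = 0.492.
p-value = P(Z < 0.492) ≈ 0.6887.

z = 0.492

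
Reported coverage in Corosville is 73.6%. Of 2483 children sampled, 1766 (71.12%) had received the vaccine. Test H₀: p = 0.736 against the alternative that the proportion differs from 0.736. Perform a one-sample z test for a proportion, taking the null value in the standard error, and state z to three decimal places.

p̂ = 1766/2483 ≈ 0.711236.
Standard error under H₀: √(0.736×0.264/2483) = 0.008846.
z = (0.711236 − 0.736)/0.008846 = -0.024764/0.008846 = -2.799.
p-value = 2·P(Z > 2.799) ≈ 0.0051.

z = -2.799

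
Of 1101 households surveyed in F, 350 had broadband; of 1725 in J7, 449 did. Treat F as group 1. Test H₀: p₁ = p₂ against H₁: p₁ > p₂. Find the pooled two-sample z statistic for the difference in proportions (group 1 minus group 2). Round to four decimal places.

z = 3.3160

p̂₁ = 350/1101 = 0.317893, p̂₂ = 449/1725 = 0.260290.
Pooled p̂ = (350+449)/(1101+1725) = 799/2826 = 0.282732.
SE = √(0.202795 × 0.00148798) = 0.017371.
z = (0.317893 − 0.260290)/0.017371 = 0.057603/0.017371 = 3.3160.
p-value = P(Z > 3.316) ≈ 0.0005.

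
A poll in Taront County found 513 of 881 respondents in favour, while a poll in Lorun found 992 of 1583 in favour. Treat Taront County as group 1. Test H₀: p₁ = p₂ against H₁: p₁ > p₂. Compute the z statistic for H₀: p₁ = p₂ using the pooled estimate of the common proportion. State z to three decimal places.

p̂₁ = 513/881 = 0.58229, p̂₂ = 992/1583 = 0.62666.
Pooled p̂ = (513+992)/(881+1583) = 1505/2464 = 0.61080.
SE = √(0.237724 × 0.00176679) = 0.02049.
z = (0.58229 − 0.62666)/0.02049 = -0.04437/0.02049 = -2.165.

z = -2.165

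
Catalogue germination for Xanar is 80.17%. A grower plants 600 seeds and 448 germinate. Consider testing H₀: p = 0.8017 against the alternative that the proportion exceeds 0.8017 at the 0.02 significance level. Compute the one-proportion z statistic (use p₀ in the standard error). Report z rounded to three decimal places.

z = -3.381

p̂ = 448/600 = 0.746667.
Standard error under H₀: √(0.8017×0.1983/600) = 0.016278.
z = (0.746667 − 0.8017)/0.016278 = -0.055033/0.016278 = -3.381.
p-value = P(Z > -3.381) ≈ 0.9996, so at α = 0.02 we fail to reject H₀.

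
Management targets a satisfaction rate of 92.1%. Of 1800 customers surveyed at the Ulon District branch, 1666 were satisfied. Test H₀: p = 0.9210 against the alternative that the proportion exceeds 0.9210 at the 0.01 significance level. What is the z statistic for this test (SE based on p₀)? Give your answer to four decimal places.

p̂ = 1666/1800 ≈ 0.9255556.
Standard error under H₀: √(0.921×0.079/1800) = 0.0063578.
z = (0.9255556 − 0.921)/0.0063578 = 0.0045556/0.0063578 = 0.7165.
p-value = P(Z > 0.717) ≈ 0.2368, so at α = 0.01 we fail to reject H₀.

z = 0.7165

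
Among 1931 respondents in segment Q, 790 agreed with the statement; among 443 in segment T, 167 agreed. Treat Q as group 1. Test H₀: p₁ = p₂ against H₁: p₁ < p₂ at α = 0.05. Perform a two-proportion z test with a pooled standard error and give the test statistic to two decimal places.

z = 1.24

p̂₁ = 790/1931 = 0.4091, p̂₂ = 167/443 = 0.3770.
Pooled p̂ = (790+167)/(1931+443) = 957/2374 = 0.4031.
SE = √(p̂(1−p̂)(1/n₁+1/n₂)) = √(0.4031·0.5969·0.0027752) = √(0.000667752) = 0.0258.
z = (0.4091 − 0.3770)/0.0258 = 0.0321/0.0258 = 1.24.
p-value = P(Z < 1.244) ≈ 0.8932. With α = 0.05, fail to reject H₀.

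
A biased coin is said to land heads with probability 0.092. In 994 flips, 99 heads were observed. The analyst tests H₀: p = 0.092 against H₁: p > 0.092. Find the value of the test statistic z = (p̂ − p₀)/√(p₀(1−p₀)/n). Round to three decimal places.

z = 0.829

p̂ = 99/994 = 0.09960.
SE = √(p₀(1−p₀)/n) = √(0.083536/994) = 0.00917.
z = (0.09960 − 0.092)/0.00917 = 0.00760/0.00917 = 0.829.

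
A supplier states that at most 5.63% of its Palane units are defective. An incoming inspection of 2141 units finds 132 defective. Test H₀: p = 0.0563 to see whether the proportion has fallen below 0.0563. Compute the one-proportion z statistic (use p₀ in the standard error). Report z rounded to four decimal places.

p̂ = 132/2141 = 0.0616534.
SE = √(p₀(1−p₀)/n) = √(0.05313/2141) = 0.0049815.
z = (0.0616534 − 0.0563)/0.0049815 = 0.0053534/0.0049815 = 1.0747.

z = 1.0747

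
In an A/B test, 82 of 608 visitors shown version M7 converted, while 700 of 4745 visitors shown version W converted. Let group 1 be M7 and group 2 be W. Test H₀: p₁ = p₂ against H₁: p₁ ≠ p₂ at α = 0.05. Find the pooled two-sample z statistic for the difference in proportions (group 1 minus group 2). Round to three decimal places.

z = -0.832

p̂₁ = 82/608 = 0.13487, p̂₂ = 700/4745 = 0.14752.
Pooled p̂ = (82+700)/(608+4745) = 782/5353 = 0.14609.
SE = √(0.124745 × 0.00185548) = 0.01521.
z = (0.13487 − 0.14752)/0.01521 = -0.01265/0.01521 = -0.832.
p-value = 2·P(Z > 0.832) ≈ 0.4055; since p > α = 0.05, fail to reject H₀.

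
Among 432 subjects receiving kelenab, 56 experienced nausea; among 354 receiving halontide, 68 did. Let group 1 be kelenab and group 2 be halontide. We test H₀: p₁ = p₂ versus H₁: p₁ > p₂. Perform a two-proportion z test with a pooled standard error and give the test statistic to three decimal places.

z = -2.390

p̂₁ = 56/432 = 0.12963, p̂₂ = 68/354 = 0.19209.
Pooled p̂ = (56+68)/(432+354) = 124/786 = 0.15776.
SE = √(p̂(1−p̂)(1/n₁+1/n₂)) = √(0.15776·0.84224·0.00513967) = √(0.00068292) = 0.02613.
z = (0.12963 − 0.19209)/0.02613 = -0.06246/0.02613 = -2.390.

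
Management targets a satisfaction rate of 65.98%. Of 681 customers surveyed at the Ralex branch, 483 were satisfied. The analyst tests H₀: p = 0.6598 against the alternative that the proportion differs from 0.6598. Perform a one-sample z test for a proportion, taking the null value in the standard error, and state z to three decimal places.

z = 2.724

p̂ = 483/681 = 0.709251.
SE = √(p₀(1−p₀)/n) = √(0.22446/681) = 0.018155.
z = (0.709251 − 0.6598)/0.018155 = 0.049451/0.018155 = 2.724.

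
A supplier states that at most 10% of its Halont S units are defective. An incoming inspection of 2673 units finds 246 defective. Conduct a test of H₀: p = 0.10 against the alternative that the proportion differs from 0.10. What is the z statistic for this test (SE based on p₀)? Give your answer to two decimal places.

z = -1.37

p̂ = 246/2673 = 0.09203.
SE = √(p₀(1−p₀)/n) = √(0.09/2673) = 0.00580.
z = (0.09203 − 0.1)/0.00580 = -0.00797/0.00580 = -1.37.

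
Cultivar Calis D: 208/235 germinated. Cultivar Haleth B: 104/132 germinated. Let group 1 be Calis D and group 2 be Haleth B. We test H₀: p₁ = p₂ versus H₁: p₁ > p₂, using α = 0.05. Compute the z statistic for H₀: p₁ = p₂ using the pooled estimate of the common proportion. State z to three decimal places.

z = 2.504

p̂₁ = 208/235 ≈ 0.885106, p̂₂ = 104/132 ≈ 0.787879.
Pooled p̂ = (208+104)/(235+132) = 312/367 = 0.850136.
SE = √(0.127405 × 0.0118311) = 0.038824.
z = (0.885106 − 0.787879)/0.038824 = 0.097227/0.038824 = 2.504.
p-value = P(Z > 2.504) ≈ 0.0061. With α = 0.05, reject H₀.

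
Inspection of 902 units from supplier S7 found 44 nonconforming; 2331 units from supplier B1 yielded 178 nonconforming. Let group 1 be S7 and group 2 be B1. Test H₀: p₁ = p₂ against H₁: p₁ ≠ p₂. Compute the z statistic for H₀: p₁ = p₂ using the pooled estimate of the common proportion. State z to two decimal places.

z = -2.78

p̂₁ = 44/902 ≈ 0.04878, p̂₂ = 178/2331 ≈ 0.07636.
Pooled p̂ = (44+178)/(902+2331) = 222/3233 = 0.06867.
SE = √(0.0639517 × 0.00153765) = 0.00992.
z = (0.04878 − 0.07636)/0.00992 = -0.02758/0.00992 = -2.78.
Two-sided p-value ≈ 2·Φ(−2.781) = 0.0054.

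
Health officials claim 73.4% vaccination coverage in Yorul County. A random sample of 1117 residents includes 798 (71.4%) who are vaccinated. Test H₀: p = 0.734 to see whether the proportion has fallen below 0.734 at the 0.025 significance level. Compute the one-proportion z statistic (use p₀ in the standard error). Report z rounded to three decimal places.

z = -1.481

p̂ = 798/1117 = 0.714414.
SE = √(p₀(1−p₀)/n) = √(0.19524/1117) = 0.013221.
z = (0.714414 − 0.734)/0.013221 = -0.019586/0.013221 = -1.481.
p-value = P(Z < -1.481) ≈ 0.0692; since p > α = 0.025, fail to reject H₀.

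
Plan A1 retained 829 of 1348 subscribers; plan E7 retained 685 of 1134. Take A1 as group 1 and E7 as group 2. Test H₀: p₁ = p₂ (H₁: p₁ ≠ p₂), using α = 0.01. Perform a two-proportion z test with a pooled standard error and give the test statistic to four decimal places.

z = 0.5561

p̂₁ = 829/1348 ≈ 0.614985, p̂₂ = 685/1134 ≈ 0.604056.
Pooled p̂ = (829+685)/(1348+1134) = 1514/2482 = 0.609992.
SE = √(0.237902 × 0.00162367) = 0.019654.
z = (0.614985 − 0.604056)/0.019654 = 0.010929/0.019654 = 0.5561.
p-value = 2·P(Z > 0.556) ≈ 0.5782; since p > α = 0.01, fail to reject H₀.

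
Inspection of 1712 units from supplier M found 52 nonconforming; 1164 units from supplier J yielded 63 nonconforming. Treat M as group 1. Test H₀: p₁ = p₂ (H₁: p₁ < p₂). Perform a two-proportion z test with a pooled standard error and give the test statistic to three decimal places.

p̂₁ = 52/1712 = 0.030374, p̂₂ = 63/1164 = 0.054124.
Pooled p̂ = (52+63)/(1712+1164) = 115/2876 = 0.039986.
SE = √(0.0383872 × 0.00144322) = 0.007443.
z = (0.030374 − 0.054124)/0.007443 = -0.023750/0.007443 = -3.191.

z = -3.191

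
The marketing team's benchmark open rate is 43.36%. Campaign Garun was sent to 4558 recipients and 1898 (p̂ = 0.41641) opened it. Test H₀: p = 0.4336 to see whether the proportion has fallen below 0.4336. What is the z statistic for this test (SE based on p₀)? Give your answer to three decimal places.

p̂ = 1898/4558 = 0.41641.
Standard error under H₀: √(0.4336×0.5664/4558) = 0.00734.
z = (0.41641 − 0.4336)/0.00734 = -0.01719/0.00734 = -2.342.

z = -2.342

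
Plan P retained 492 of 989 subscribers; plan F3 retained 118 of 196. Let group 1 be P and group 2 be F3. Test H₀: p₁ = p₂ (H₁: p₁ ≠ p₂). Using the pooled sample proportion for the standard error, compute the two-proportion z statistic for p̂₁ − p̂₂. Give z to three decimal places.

z = -2.676

p̂₁ = 492/989 = 0.49747, p̂₂ = 118/196 = 0.60204.
Pooled p̂ = (492+118)/(989+196) = 610/1185 = 0.51477.
SE = √(p̂(1−p̂)(1/n₁+1/n₂)) = √(0.51477·0.48523·0.00611316) = √(0.00152696) = 0.03908.
z = (0.49747 − 0.60204)/0.03908 = -0.10457/0.03908 = -2.676.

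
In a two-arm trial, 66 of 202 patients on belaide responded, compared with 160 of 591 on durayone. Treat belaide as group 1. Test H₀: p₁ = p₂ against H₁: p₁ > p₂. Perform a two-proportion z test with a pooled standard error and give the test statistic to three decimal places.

z = 1.522

p̂₁ = 66/202 = 0.32673, p̂₂ = 160/591 = 0.27073.
Pooled p̂ = (66+160)/(202+591) = 226/793 = 0.28499.
SE = √(p̂(1−p̂)(1/n₁+1/n₂)) = √(0.28499·0.71501·0.00664254) = √(0.00135357) = 0.03679.
z = (0.32673 − 0.27073)/0.03679 = 0.05600/0.03679 = 1.522.
p-value = P(Z > 1.522) ≈ 0.0640.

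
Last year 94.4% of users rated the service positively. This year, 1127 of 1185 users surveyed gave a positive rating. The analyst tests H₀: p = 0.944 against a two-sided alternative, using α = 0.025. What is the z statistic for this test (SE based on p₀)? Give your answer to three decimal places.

p̂ = 1127/1185 ≈ 0.951055.
Standard error under H₀: √(0.944×0.056/1185) = 0.006679.
z = (0.951055 − 0.944)/0.006679 = 0.007055/0.006679 = 1.056.
Two-sided p-value ≈ 2·Φ(−1.056) = 0.2909, so at α = 0.025 we fail to reject H₀.

z = 1.056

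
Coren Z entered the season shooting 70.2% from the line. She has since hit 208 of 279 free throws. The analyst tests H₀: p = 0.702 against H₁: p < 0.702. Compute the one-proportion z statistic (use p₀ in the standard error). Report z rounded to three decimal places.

z = 1.589

p̂ = 208/279 = 0.74552.
Under H₀, SE = √(0.702·0.298/279) = √(0.000749806) = 0.02738.
z = (0.74552 − 0.702)/0.02738 = 0.04352/0.02738 = 1.589.
p-value = P(Z < 1.589) ≈ 0.9440.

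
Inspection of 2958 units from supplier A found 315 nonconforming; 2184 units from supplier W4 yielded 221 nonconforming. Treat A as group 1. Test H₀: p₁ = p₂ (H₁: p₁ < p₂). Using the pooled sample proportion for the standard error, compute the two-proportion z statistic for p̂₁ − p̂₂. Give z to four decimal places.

z = 0.6148

p̂₁ = 315/2958 ≈ 0.1064909, p̂₂ = 221/2184 ≈ 0.1011905.
Pooled p̂ = (315+221)/(2958+2184) = 536/5142 = 0.1042396.
SE = √(p̂(1−p̂)(1/n₁+1/n₂)) = √(0.1042396·0.8957604·0.000795942) = √(7.432e-05) = 0.0086209.
z = (0.1064909 − 0.1011905)/0.0086209 = 0.0053004/0.0086209 = 0.6148.
p-value = P(Z < 0.615) ≈ 0.7307.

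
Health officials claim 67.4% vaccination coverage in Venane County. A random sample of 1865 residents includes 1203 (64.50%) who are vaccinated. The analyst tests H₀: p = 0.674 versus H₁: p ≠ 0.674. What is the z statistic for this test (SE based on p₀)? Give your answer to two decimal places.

p̂ = 1203/1865 ≈ 0.64504.
SE = √(p₀(1−p₀)/n) = √(0.21972/1865) = 0.01085.
z = (0.64504 − 0.674)/0.01085 = -0.02896/0.01085 = -2.67.
p-value = 2·P(Z > 2.668) ≈ 0.0076.

z = -2.67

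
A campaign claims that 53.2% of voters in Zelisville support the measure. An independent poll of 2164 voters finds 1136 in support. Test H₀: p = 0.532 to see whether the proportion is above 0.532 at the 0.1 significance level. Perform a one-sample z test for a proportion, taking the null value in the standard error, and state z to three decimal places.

z = -0.657

p̂ = 1136/2164 = 0.52495.
Standard error under H₀: √(0.532×0.468/2164) = 0.01073.
z = (0.52495 − 0.532)/0.01073 = -0.00705/0.01073 = -0.657.
p-value = P(Z > -0.657) ≈ 0.7444, so at α = 0.1 we fail to reject H₀.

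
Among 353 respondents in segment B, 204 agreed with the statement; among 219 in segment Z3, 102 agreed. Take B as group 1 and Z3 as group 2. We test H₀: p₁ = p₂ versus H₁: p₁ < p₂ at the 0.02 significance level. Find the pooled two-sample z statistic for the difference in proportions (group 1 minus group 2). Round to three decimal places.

z = 2.614

p̂₁ = 204/353 = 0.57790, p̂₂ = 102/219 = 0.46575.
Pooled p̂ = (204+102)/(353+219) = 306/572 = 0.53497.
SE = √(p̂(1−p̂)(1/n₁+1/n₂)) = √(0.53497·0.46503·0.00739907) = √(0.00184072) = 0.04290.
z = (0.57790 − 0.46575)/0.04290 = 0.11215/0.04290 = 2.614.
p-value = P(Z < 2.614) ≈ 0.9955, so at α = 0.02 we fail to reject H₀.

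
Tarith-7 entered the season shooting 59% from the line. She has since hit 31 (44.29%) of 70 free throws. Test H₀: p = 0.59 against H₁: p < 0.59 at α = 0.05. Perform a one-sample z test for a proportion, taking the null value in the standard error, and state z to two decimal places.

p̂ = 31/70 ≈ 0.4429.
SE = √(p₀(1−p₀)/n) = √(0.2419/70) = 0.0588.
z = (0.4429 − 0.59)/0.0588 = -0.1471/0.0588 = -2.50.
p-value = P(Z < -2.503) ≈ 0.0062, so at α = 0.05 we reject H₀.

z = -2.50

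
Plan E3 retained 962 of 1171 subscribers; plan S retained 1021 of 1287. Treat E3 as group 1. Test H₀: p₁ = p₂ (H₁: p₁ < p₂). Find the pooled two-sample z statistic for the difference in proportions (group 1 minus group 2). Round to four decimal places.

p̂₁ = 962/1171 = 0.821520, p̂₂ = 1021/1287 = 0.793318.
Pooled p̂ = (962+1021)/(1171+1287) = 1983/2458 = 0.806753.
SE = √(p̂(1−p̂)(1/n₁+1/n₂)) = √(0.806753·0.193247·0.00163097) = √(0.000254272) = 0.015946.
z = (0.821520 − 0.793318)/0.015946 = 0.028202/0.015946 = 1.7686.
p-value = P(Z < 1.769) ≈ 0.9615.

z = 1.7686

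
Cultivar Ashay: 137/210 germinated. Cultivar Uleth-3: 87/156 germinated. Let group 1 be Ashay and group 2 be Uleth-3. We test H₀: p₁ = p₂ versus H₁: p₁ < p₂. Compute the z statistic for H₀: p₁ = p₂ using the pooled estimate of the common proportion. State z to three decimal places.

p̂₁ = 137/210 ≈ 0.65238, p̂₂ = 87/156 ≈ 0.55769.
Pooled p̂ = (137+87)/(210+156) = 224/366 = 0.61202.
SE = √(p̂(1−p̂)(1/n₁+1/n₂)) = √(0.61202·0.38798·0.0111722) = √(0.00265284) = 0.05151.
z = (0.65238 − 0.55769)/0.05151 = 0.09469/0.05151 = 1.838.
p-value = P(Z < 1.838) ≈ 0.9670.

z = 1.838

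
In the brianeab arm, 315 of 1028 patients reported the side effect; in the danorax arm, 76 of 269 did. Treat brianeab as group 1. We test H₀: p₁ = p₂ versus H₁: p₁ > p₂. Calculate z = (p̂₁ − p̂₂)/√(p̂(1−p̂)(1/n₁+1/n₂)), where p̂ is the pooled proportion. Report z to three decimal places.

z = 0.760

p̂₁ = 315/1028 ≈ 0.30642, p̂₂ = 76/269 ≈ 0.28253.
Pooled p̂ = (315+76)/(1028+269) = 391/1297 = 0.30146.
SE = √(0.210584 × 0.00469023) = 0.03143.
z = (0.30642 − 0.28253)/0.03143 = 0.02389/0.03143 = 0.760.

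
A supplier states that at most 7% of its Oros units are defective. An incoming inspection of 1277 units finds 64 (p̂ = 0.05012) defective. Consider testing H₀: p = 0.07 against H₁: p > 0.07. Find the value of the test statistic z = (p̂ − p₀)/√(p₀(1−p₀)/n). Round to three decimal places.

p̂ = 64/1277 ≈ 0.050117.
Standard error under H₀: √(0.07×0.93/1277) = 0.007140.
z = (0.050117 − 0.07)/0.007140 = -0.019883/0.007140 = -2.785.

z = -2.785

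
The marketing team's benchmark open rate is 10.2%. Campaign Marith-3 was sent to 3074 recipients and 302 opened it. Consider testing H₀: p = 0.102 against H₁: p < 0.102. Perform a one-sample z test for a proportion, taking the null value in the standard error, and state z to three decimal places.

p̂ = 302/3074 = 0.098243.
SE = √(p₀(1−p₀)/n) = √(0.091596/3074) = 0.005459.
z = (0.098243 − 0.102)/0.005459 = -0.003757/0.005459 = -0.688.

z = -0.688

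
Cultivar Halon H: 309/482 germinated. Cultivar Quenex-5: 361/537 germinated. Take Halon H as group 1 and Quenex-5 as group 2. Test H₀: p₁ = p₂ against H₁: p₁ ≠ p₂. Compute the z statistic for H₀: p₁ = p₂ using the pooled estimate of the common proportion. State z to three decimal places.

p̂₁ = 309/482 ≈ 0.64108, p̂₂ = 361/537 ≈ 0.67225.
Pooled p̂ = (309+361)/(482+537) = 670/1019 = 0.65751.
SE = √(p̂(1−p̂)(1/n₁+1/n₂)) = √(0.65751·0.34249·0.00393689) = √(0.000886553) = 0.02978.
z = (0.64108 − 0.67225)/0.02978 = -0.03117/0.02978 = -1.047.
Two-sided p-value ≈ 2·Φ(−1.047) = 0.2951.

z = -1.047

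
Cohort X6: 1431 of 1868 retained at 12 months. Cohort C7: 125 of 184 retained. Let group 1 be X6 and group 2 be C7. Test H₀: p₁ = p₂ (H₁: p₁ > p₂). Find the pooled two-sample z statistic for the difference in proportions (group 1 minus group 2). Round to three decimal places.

z = 2.621

p̂₁ = 1431/1868 = 0.76606, p̂₂ = 125/184 = 0.67935.
Pooled p̂ = (1431+125)/(1868+184) = 1556/2052 = 0.75828.
SE = √(0.183289 × 0.00597011) = 0.03308.
z = (0.76606 − 0.67935)/0.03308 = 0.08671/0.03308 = 2.621.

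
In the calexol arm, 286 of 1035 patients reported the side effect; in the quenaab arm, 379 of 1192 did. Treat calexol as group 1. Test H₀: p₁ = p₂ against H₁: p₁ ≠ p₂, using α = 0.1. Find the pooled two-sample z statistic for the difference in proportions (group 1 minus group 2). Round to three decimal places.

p̂₁ = 286/1035 ≈ 0.27633, p̂₂ = 379/1192 ≈ 0.31795.
Pooled p̂ = (286+379)/(1035+1192) = 665/2227 = 0.29861.
SE = √(0.209441 × 0.00180511) = 0.01944.
z = (0.27633 − 0.31795)/0.01944 = -0.04162/0.01944 = -2.141.
p-value = 2·P(Z > 2.141) ≈ 0.0323. With α = 0.1, reject H₀.

z = -2.141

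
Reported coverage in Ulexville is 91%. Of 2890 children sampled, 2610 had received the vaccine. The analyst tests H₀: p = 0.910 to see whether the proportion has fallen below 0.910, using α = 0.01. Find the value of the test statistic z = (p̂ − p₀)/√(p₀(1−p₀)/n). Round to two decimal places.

z = -1.29

p̂ = 2610/2890 ≈ 0.903114.
SE = √(p₀(1−p₀)/n) = √(0.0819/2890) = 0.005323.
z = (0.903114 − 0.91)/0.005323 = -0.006886/0.005323 = -1.29.
p-value = P(Z < -1.293) ≈ 0.0979, so at α = 0.01 we fail to reject H₀.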